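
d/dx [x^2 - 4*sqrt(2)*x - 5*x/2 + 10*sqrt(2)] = 2*x - 4*sqrt(2) - 5/2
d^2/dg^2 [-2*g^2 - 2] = -4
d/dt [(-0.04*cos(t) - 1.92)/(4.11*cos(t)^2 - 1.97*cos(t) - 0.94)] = (-0.1644*cos(t)^2 - 15.7824*cos(t) + 3.7448)*sin(t)/(16.8921*cos(t)^4 - 16.1934*cos(t)^3 - 3.8459*cos(t)^2 + 3.7036*cos(t) + 0.8836)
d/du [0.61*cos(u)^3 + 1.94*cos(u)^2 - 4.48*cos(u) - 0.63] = (-1.83*cos(u)^2 - 3.88*cos(u) + 4.48)*sin(u)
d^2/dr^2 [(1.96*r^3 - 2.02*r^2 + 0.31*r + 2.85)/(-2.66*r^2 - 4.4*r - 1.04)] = (-4.26325641456066e-14*r^4 - 116.717944*r^3 - 208.335288*r^2 - 207.712512*r - 87.376736)/(18.821096*r^6 + 93.39792*r^5 + 176.568672*r^4 + 158.21696*r^3 + 69.034368*r^2 + 14.27712*r + 1.124864)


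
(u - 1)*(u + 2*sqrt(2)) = u^2 - u + 2*sqrt(2)*u - 2*sqrt(2)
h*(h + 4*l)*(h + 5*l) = h^3 + 9*h^2*l + 20*h*l^2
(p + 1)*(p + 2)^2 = p^3 + 5*p^2 + 8*p + 4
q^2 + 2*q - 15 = (q - 3)*(q + 5)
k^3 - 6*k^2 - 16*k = k*(k - 8)*(k + 2)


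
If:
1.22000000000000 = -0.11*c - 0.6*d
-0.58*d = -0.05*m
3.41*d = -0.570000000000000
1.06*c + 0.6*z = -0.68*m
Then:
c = -10.18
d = -0.17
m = -1.94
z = 20.18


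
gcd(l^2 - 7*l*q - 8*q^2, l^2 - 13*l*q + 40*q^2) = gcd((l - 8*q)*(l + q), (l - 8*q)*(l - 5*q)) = -l + 8*q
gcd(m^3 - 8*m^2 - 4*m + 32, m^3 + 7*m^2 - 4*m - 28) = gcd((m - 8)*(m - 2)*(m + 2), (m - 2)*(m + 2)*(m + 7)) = m^2 - 4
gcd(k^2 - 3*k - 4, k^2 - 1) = k + 1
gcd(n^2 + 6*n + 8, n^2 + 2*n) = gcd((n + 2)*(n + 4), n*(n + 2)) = n + 2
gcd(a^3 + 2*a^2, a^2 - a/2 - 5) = a + 2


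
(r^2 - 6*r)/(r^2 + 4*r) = (r - 6)/(r + 4)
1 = 1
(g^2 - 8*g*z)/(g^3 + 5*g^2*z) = (g - 8*z)/(g*(g + 5*z))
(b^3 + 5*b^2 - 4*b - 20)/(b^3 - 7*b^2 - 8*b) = (-b^3 - 5*b^2 + 4*b + 20)/(b*(-b^2 + 7*b + 8))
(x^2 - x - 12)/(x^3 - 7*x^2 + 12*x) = (x + 3)/(x*(x - 3))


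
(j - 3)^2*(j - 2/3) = j^3 - 20*j^2/3 + 13*j - 6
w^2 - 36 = (w - 6)*(w + 6)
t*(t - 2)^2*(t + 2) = t^4 - 2*t^3 - 4*t^2 + 8*t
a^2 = a^2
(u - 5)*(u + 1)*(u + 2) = u^3 - 2*u^2 - 13*u - 10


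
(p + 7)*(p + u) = p^2 + p*u + 7*p + 7*u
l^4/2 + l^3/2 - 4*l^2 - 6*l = l*(l/2 + 1)*(l - 3)*(l + 2)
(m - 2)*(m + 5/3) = m^2 - m/3 - 10/3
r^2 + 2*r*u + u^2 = (r + u)^2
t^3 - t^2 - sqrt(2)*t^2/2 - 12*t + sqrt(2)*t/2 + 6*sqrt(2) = (t - 4)*(t + 3)*(t - sqrt(2)/2)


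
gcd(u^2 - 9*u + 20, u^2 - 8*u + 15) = u - 5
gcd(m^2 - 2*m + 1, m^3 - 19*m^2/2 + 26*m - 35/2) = m - 1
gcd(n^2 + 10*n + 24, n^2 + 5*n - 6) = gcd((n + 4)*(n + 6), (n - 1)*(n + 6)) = n + 6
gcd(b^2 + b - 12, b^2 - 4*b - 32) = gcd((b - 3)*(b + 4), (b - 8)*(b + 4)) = b + 4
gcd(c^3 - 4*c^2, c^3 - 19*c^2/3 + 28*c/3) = c^2 - 4*c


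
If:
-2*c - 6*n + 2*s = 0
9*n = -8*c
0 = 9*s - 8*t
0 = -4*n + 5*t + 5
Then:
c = 360/419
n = -320/419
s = -600/419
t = -675/419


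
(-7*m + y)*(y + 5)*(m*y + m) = -7*m^2*y^2 - 42*m^2*y - 35*m^2 + m*y^3 + 6*m*y^2 + 5*m*y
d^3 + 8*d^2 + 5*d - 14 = (d - 1)*(d + 2)*(d + 7)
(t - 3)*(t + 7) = t^2 + 4*t - 21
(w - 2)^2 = w^2 - 4*w + 4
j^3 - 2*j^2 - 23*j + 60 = (j - 4)*(j - 3)*(j + 5)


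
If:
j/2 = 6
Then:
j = 12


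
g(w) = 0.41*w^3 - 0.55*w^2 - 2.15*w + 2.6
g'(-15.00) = 291.10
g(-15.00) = -1472.65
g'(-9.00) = 107.38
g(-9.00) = -321.49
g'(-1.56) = 2.56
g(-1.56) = 3.06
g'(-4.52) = 27.95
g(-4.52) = -36.78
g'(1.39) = -1.30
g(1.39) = -0.35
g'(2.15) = 1.17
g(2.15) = -0.49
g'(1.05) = -1.95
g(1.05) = 0.21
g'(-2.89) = 11.30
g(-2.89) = -5.68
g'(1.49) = -1.06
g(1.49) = -0.47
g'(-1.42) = 1.89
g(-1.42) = 3.37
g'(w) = 1.23*w^2 - 1.1*w - 2.15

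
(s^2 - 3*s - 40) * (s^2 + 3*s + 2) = s^4 - 47*s^2 - 126*s - 80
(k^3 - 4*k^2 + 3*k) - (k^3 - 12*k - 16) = -4*k^2 + 15*k + 16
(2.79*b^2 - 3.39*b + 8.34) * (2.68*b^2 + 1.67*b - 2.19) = 7.4772*b^4 - 4.4259*b^3 + 10.5798*b^2 + 21.3519*b - 18.2646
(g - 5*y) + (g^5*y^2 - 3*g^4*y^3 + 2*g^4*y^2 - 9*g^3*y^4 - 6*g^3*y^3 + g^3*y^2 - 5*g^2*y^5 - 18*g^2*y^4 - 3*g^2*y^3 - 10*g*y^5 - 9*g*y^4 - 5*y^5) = g^5*y^2 - 3*g^4*y^3 + 2*g^4*y^2 - 9*g^3*y^4 - 6*g^3*y^3 + g^3*y^2 - 5*g^2*y^5 - 18*g^2*y^4 - 3*g^2*y^3 - 10*g*y^5 - 9*g*y^4 + g - 5*y^5 - 5*y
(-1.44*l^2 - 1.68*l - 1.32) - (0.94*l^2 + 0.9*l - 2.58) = -2.38*l^2 - 2.58*l + 1.26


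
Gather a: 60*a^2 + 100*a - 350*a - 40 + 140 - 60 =60*a^2 - 250*a + 40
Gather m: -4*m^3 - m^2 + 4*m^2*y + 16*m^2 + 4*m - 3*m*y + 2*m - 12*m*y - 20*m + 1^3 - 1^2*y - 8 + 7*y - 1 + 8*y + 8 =-4*m^3 + m^2*(4*y + 15) + m*(-15*y - 14) + 14*y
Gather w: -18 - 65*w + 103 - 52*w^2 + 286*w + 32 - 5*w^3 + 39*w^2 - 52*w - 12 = -5*w^3 - 13*w^2 + 169*w + 105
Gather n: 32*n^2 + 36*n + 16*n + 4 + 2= 32*n^2 + 52*n + 6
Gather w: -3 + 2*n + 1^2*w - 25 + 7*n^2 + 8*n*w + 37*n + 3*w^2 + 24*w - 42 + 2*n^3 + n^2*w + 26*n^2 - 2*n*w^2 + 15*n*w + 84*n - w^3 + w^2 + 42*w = 2*n^3 + 33*n^2 + 123*n - w^3 + w^2*(4 - 2*n) + w*(n^2 + 23*n + 67) - 70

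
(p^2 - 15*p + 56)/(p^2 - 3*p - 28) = (p - 8)/(p + 4)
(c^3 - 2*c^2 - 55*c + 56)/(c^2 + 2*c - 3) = (c^2 - c - 56)/(c + 3)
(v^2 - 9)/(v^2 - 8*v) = (v^2 - 9)/(v*(v - 8))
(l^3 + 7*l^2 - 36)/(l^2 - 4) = (l^2 + 9*l + 18)/(l + 2)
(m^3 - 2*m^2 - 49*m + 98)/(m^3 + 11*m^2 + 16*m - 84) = (m - 7)/(m + 6)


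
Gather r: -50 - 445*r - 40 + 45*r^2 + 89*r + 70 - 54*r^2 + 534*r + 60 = -9*r^2 + 178*r + 40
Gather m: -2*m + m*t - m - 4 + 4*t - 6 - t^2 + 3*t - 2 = m*(t - 3) - t^2 + 7*t - 12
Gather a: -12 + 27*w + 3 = 27*w - 9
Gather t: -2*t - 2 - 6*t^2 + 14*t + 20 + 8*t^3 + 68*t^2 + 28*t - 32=8*t^3 + 62*t^2 + 40*t - 14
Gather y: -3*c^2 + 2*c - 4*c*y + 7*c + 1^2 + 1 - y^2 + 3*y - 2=-3*c^2 + 9*c - y^2 + y*(3 - 4*c)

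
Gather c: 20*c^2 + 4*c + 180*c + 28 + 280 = 20*c^2 + 184*c + 308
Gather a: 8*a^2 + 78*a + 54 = 8*a^2 + 78*a + 54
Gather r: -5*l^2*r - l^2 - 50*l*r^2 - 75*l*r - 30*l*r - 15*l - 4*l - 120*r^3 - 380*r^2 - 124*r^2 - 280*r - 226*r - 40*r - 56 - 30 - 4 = -l^2 - 19*l - 120*r^3 + r^2*(-50*l - 504) + r*(-5*l^2 - 105*l - 546) - 90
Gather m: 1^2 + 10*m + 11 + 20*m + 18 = 30*m + 30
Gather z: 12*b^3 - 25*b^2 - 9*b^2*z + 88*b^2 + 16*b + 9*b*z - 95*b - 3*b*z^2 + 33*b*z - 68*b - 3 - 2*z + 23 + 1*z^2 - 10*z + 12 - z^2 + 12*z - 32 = 12*b^3 + 63*b^2 - 3*b*z^2 - 147*b + z*(-9*b^2 + 42*b)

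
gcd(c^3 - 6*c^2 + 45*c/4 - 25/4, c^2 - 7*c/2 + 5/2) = c^2 - 7*c/2 + 5/2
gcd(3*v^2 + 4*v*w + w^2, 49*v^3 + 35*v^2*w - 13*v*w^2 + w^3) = v + w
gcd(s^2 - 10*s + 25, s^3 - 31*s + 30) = s - 5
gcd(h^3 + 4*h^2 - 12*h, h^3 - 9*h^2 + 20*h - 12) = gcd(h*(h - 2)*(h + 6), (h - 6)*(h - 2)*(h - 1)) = h - 2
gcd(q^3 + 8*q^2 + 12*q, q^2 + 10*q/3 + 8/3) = q + 2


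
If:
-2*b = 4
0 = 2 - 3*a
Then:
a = 2/3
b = -2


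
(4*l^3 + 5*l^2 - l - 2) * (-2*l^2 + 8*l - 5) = -8*l^5 + 22*l^4 + 22*l^3 - 29*l^2 - 11*l + 10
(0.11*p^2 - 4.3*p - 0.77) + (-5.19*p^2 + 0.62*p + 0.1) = -5.08*p^2 - 3.68*p - 0.67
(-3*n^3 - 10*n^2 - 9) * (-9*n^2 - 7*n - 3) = 27*n^5 + 111*n^4 + 79*n^3 + 111*n^2 + 63*n + 27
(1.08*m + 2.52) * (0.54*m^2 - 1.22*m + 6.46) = 0.5832*m^3 + 0.0431999999999999*m^2 + 3.9024*m + 16.2792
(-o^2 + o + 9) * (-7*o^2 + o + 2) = 7*o^4 - 8*o^3 - 64*o^2 + 11*o + 18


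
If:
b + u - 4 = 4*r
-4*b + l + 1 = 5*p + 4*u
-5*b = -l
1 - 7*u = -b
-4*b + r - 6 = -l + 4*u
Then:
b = 211/20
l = 211/4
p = 99/100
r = 41/20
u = 33/20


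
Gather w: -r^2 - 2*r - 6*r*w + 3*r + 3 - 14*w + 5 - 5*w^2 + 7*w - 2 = -r^2 + r - 5*w^2 + w*(-6*r - 7) + 6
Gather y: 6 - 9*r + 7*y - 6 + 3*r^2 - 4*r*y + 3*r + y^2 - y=3*r^2 - 6*r + y^2 + y*(6 - 4*r)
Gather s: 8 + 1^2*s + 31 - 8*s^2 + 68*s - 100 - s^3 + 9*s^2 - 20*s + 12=-s^3 + s^2 + 49*s - 49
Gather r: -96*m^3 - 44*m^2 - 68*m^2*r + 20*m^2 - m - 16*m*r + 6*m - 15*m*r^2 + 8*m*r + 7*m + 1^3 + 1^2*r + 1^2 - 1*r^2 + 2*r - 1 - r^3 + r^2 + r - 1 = -96*m^3 - 24*m^2 - 15*m*r^2 + 12*m - r^3 + r*(-68*m^2 - 8*m + 4)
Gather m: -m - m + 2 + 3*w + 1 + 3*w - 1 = -2*m + 6*w + 2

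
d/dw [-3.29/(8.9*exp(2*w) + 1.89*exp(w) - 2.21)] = (58.562*exp(w) + 6.2181)*exp(w)/(8.9*exp(2*w) + 1.89*exp(w) - 2.21)^2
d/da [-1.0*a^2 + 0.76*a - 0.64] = 0.76 - 2.0*a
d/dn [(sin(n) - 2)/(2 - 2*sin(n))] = -cos(n)/(2*(sin(n) - 1)^2)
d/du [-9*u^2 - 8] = -18*u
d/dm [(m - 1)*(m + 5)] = 2*m + 4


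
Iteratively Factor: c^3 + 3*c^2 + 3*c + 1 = (c + 1)*(c^2 + 2*c + 1) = (c + 1)^2*(c + 1)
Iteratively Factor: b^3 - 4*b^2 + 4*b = (b - 2)*(b^2 - 2*b) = (b - 2)^2*(b)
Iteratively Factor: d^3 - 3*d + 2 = (d + 2)*(d^2 - 2*d + 1) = (d - 1)*(d + 2)*(d - 1)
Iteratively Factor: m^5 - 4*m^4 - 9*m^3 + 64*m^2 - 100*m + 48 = (m - 1)*(m^4 - 3*m^3 - 12*m^2 + 52*m - 48) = (m - 1)*(m + 4)*(m^3 - 7*m^2 + 16*m - 12) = (m - 2)*(m - 1)*(m + 4)*(m^2 - 5*m + 6) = (m - 2)^2*(m - 1)*(m + 4)*(m - 3)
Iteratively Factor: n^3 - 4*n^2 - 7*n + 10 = (n - 1)*(n^2 - 3*n - 10) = (n - 1)*(n + 2)*(n - 5)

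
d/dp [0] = 0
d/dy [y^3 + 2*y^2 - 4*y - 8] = 3*y^2 + 4*y - 4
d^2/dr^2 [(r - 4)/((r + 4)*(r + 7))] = 2*(r^3 - 12*r^2 - 216*r - 680)/(r^6 + 33*r^5 + 447*r^4 + 3179*r^3 + 12516*r^2 + 25872*r + 21952)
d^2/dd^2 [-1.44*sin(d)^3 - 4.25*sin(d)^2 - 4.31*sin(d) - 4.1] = 5.39*sin(d) - 3.24*sin(3*d) - 8.5*cos(2*d)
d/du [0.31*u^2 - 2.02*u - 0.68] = 0.62*u - 2.02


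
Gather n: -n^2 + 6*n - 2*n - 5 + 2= -n^2 + 4*n - 3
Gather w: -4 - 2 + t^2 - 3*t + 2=t^2 - 3*t - 4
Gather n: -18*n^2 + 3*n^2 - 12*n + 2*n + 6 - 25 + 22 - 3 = -15*n^2 - 10*n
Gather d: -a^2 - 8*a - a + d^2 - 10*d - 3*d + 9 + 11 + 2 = -a^2 - 9*a + d^2 - 13*d + 22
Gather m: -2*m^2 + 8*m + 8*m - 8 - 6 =-2*m^2 + 16*m - 14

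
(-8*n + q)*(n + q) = -8*n^2 - 7*n*q + q^2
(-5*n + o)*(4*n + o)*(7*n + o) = -140*n^3 - 27*n^2*o + 6*n*o^2 + o^3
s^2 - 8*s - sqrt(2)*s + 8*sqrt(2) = (s - 8)*(s - sqrt(2))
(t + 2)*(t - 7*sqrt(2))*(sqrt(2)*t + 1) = sqrt(2)*t^3 - 13*t^2 + 2*sqrt(2)*t^2 - 26*t - 7*sqrt(2)*t - 14*sqrt(2)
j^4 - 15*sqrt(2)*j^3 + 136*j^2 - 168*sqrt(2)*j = j*(j - 7*sqrt(2))*(j - 6*sqrt(2))*(j - 2*sqrt(2))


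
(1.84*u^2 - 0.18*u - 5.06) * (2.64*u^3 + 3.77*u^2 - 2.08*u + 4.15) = 4.8576*u^5 + 6.4616*u^4 - 17.8642*u^3 - 11.0658*u^2 + 9.7778*u - 20.999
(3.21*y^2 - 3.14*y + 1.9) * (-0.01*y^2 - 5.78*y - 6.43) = -0.0321*y^4 - 18.5224*y^3 - 2.5101*y^2 + 9.2082*y - 12.217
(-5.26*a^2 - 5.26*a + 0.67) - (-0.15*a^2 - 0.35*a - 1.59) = -5.11*a^2 - 4.91*a + 2.26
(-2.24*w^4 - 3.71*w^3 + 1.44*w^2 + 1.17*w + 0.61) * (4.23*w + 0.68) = -9.4752*w^5 - 17.2165*w^4 + 3.5684*w^3 + 5.9283*w^2 + 3.3759*w + 0.4148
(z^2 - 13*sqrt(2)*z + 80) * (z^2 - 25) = z^4 - 13*sqrt(2)*z^3 + 55*z^2 + 325*sqrt(2)*z - 2000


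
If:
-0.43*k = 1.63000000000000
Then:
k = -3.79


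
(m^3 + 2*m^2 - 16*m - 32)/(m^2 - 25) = (m^3 + 2*m^2 - 16*m - 32)/(m^2 - 25)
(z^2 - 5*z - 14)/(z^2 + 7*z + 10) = (z - 7)/(z + 5)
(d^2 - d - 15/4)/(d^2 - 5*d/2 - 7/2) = (-4*d^2 + 4*d + 15)/(2*(-2*d^2 + 5*d + 7))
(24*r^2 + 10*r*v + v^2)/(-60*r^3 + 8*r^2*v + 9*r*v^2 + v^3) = (-4*r - v)/(10*r^2 - 3*r*v - v^2)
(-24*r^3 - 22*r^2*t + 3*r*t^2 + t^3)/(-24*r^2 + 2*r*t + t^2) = r + t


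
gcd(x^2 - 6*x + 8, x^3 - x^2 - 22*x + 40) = x^2 - 6*x + 8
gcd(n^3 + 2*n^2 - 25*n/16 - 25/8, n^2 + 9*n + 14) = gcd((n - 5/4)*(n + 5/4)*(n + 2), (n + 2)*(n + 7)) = n + 2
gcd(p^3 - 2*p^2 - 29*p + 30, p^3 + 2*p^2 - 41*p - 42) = p - 6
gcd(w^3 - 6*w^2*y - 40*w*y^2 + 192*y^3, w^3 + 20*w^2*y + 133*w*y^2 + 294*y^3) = w + 6*y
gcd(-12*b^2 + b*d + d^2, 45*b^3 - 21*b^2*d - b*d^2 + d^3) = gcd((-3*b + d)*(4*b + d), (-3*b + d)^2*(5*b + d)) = 3*b - d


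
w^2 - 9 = (w - 3)*(w + 3)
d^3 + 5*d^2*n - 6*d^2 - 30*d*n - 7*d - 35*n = (d - 7)*(d + 1)*(d + 5*n)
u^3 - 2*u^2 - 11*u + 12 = (u - 4)*(u - 1)*(u + 3)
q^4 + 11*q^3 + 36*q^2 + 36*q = q*(q + 2)*(q + 3)*(q + 6)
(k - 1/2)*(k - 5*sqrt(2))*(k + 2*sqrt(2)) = k^3 - 3*sqrt(2)*k^2 - k^2/2 - 20*k + 3*sqrt(2)*k/2 + 10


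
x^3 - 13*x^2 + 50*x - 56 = (x - 7)*(x - 4)*(x - 2)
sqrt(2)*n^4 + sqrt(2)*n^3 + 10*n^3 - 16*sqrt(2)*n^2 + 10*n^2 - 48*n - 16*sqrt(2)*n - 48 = (n - 2*sqrt(2))*(n + sqrt(2))*(n + 6*sqrt(2))*(sqrt(2)*n + sqrt(2))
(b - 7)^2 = b^2 - 14*b + 49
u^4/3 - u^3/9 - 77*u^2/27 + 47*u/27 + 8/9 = (u/3 + 1)*(u - 8/3)*(u - 1)*(u + 1/3)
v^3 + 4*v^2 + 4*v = v*(v + 2)^2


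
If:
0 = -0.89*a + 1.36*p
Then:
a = 1.52808988764045*p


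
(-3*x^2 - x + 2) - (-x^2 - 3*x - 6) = -2*x^2 + 2*x + 8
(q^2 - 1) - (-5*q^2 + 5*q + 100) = 6*q^2 - 5*q - 101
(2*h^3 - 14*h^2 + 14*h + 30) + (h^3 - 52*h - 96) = 3*h^3 - 14*h^2 - 38*h - 66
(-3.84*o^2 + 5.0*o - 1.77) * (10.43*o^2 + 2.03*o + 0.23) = -40.0512*o^4 + 44.3548*o^3 - 9.1943*o^2 - 2.4431*o - 0.4071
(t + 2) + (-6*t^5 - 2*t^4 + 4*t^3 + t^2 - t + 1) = -6*t^5 - 2*t^4 + 4*t^3 + t^2 + 3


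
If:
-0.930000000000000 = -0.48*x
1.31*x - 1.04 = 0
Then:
No Solution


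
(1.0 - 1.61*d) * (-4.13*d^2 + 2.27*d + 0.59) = 6.6493*d^3 - 7.7847*d^2 + 1.3201*d + 0.59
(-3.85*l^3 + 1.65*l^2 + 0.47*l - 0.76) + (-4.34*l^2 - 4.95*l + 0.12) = -3.85*l^3 - 2.69*l^2 - 4.48*l - 0.64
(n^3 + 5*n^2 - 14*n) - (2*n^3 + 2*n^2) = -n^3 + 3*n^2 - 14*n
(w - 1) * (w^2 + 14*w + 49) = w^3 + 13*w^2 + 35*w - 49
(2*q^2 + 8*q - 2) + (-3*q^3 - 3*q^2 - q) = -3*q^3 - q^2 + 7*q - 2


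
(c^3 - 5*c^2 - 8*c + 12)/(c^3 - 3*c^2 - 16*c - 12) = (c - 1)/(c + 1)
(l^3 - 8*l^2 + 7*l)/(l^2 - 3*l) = (l^2 - 8*l + 7)/(l - 3)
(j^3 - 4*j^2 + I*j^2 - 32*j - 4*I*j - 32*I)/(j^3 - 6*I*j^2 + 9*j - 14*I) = (j^3 + j^2*(-4 + I) - 4*j*(8 + I) - 32*I)/(j^3 - 6*I*j^2 + 9*j - 14*I)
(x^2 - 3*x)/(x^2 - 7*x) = (x - 3)/(x - 7)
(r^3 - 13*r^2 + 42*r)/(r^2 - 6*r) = r - 7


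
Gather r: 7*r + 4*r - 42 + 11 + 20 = 11*r - 11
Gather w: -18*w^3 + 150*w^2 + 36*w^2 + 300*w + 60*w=-18*w^3 + 186*w^2 + 360*w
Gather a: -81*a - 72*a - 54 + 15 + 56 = 17 - 153*a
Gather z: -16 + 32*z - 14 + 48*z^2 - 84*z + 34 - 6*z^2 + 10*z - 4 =42*z^2 - 42*z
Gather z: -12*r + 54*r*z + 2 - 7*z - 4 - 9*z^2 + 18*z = -12*r - 9*z^2 + z*(54*r + 11) - 2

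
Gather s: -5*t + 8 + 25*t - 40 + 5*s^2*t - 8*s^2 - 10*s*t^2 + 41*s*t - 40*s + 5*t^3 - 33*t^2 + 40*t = s^2*(5*t - 8) + s*(-10*t^2 + 41*t - 40) + 5*t^3 - 33*t^2 + 60*t - 32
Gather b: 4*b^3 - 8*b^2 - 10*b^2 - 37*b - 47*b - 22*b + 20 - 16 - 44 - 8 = 4*b^3 - 18*b^2 - 106*b - 48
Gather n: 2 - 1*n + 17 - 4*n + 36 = 55 - 5*n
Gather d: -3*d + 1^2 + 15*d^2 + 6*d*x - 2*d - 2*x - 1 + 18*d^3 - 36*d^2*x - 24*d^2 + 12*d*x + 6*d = 18*d^3 + d^2*(-36*x - 9) + d*(18*x + 1) - 2*x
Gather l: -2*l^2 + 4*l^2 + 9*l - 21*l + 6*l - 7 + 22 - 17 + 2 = 2*l^2 - 6*l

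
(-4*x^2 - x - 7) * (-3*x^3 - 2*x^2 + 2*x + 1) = 12*x^5 + 11*x^4 + 15*x^3 + 8*x^2 - 15*x - 7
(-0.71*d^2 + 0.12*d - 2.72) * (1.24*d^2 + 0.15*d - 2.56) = -0.8804*d^4 + 0.0423*d^3 - 1.5372*d^2 - 0.7152*d + 6.9632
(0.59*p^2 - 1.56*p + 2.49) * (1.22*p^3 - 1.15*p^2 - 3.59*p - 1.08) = 0.7198*p^5 - 2.5817*p^4 + 2.7137*p^3 + 2.0997*p^2 - 7.2543*p - 2.6892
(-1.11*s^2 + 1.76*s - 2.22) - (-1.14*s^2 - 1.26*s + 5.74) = 0.0299999999999998*s^2 + 3.02*s - 7.96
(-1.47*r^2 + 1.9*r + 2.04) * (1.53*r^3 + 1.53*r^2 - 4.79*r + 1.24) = -2.2491*r^5 + 0.6579*r^4 + 13.0695*r^3 - 7.8026*r^2 - 7.4156*r + 2.5296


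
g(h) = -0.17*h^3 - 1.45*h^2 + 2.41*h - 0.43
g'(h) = -0.51*h^2 - 2.9*h + 2.41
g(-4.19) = -23.48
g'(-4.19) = 5.61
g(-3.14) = -17.03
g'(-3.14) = 6.49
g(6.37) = -87.86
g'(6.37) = -36.76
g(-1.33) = -5.80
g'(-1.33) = 5.36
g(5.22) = -51.54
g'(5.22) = -26.62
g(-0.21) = -1.00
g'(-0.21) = 3.00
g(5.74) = -66.52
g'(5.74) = -31.04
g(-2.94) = -15.73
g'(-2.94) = 6.53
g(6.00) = -74.89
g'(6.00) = -33.35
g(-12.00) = 55.61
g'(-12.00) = -36.23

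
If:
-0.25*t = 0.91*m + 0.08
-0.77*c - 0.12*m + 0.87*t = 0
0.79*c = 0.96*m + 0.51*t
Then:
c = -0.15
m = -0.05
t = -0.14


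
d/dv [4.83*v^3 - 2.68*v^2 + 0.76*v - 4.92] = 14.49*v^2 - 5.36*v + 0.76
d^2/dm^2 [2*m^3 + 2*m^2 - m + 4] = 12*m + 4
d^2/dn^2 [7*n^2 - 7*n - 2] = 14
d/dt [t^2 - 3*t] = 2*t - 3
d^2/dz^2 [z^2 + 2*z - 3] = 2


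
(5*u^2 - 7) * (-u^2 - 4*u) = -5*u^4 - 20*u^3 + 7*u^2 + 28*u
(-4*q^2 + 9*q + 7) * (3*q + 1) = -12*q^3 + 23*q^2 + 30*q + 7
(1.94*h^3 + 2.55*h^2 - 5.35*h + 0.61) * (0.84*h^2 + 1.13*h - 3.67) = 1.6296*h^5 + 4.3342*h^4 - 8.7323*h^3 - 14.8916*h^2 + 20.3238*h - 2.2387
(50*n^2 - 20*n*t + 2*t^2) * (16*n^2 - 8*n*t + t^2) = 800*n^4 - 720*n^3*t + 242*n^2*t^2 - 36*n*t^3 + 2*t^4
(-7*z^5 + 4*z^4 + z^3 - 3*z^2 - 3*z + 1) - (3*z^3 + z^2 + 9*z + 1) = -7*z^5 + 4*z^4 - 2*z^3 - 4*z^2 - 12*z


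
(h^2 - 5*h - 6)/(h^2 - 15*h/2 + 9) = 2*(h + 1)/(2*h - 3)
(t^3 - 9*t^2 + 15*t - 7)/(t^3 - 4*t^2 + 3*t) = (t^2 - 8*t + 7)/(t*(t - 3))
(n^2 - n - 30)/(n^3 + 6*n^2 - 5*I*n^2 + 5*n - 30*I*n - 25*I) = (n - 6)/(n^2 + n*(1 - 5*I) - 5*I)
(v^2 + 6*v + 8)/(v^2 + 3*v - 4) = (v + 2)/(v - 1)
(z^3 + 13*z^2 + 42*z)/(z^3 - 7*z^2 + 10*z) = (z^2 + 13*z + 42)/(z^2 - 7*z + 10)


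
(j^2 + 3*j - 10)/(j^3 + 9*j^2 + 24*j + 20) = (j - 2)/(j^2 + 4*j + 4)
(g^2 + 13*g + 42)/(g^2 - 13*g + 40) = (g^2 + 13*g + 42)/(g^2 - 13*g + 40)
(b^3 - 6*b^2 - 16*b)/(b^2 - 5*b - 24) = b*(b + 2)/(b + 3)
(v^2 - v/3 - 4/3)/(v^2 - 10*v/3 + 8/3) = (v + 1)/(v - 2)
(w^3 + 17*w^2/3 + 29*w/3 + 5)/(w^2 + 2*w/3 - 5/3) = (w^2 + 4*w + 3)/(w - 1)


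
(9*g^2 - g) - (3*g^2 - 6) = 6*g^2 - g + 6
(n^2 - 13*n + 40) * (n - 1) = n^3 - 14*n^2 + 53*n - 40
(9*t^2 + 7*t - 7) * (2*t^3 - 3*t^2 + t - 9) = 18*t^5 - 13*t^4 - 26*t^3 - 53*t^2 - 70*t + 63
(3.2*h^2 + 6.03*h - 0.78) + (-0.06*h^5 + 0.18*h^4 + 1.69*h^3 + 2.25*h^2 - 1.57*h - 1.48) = -0.06*h^5 + 0.18*h^4 + 1.69*h^3 + 5.45*h^2 + 4.46*h - 2.26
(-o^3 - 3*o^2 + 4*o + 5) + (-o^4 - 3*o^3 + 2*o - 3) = -o^4 - 4*o^3 - 3*o^2 + 6*o + 2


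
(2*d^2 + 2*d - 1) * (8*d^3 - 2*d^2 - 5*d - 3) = 16*d^5 + 12*d^4 - 22*d^3 - 14*d^2 - d + 3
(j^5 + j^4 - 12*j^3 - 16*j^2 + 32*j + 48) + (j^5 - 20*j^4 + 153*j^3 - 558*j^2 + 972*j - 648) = 2*j^5 - 19*j^4 + 141*j^3 - 574*j^2 + 1004*j - 600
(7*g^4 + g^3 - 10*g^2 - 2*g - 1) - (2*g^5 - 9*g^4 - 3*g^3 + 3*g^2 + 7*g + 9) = -2*g^5 + 16*g^4 + 4*g^3 - 13*g^2 - 9*g - 10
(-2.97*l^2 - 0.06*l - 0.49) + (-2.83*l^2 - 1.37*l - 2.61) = -5.8*l^2 - 1.43*l - 3.1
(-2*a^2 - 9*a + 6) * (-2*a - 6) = 4*a^3 + 30*a^2 + 42*a - 36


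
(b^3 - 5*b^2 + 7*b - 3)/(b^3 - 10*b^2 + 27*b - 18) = (b - 1)/(b - 6)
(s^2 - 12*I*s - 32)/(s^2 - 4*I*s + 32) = (s - 4*I)/(s + 4*I)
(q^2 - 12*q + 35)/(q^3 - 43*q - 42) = (q - 5)/(q^2 + 7*q + 6)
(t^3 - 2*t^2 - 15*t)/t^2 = t - 2 - 15/t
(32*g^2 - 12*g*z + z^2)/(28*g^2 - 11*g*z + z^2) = (-8*g + z)/(-7*g + z)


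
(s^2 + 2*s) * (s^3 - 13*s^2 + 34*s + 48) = s^5 - 11*s^4 + 8*s^3 + 116*s^2 + 96*s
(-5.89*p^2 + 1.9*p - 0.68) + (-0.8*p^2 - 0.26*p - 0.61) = -6.69*p^2 + 1.64*p - 1.29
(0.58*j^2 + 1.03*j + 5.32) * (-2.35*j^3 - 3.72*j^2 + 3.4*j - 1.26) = -1.363*j^5 - 4.5781*j^4 - 14.3616*j^3 - 17.0192*j^2 + 16.7902*j - 6.7032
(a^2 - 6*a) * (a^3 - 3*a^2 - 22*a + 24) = a^5 - 9*a^4 - 4*a^3 + 156*a^2 - 144*a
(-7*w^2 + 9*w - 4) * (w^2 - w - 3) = -7*w^4 + 16*w^3 + 8*w^2 - 23*w + 12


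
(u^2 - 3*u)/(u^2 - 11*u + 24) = u/(u - 8)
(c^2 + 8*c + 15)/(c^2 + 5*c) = (c + 3)/c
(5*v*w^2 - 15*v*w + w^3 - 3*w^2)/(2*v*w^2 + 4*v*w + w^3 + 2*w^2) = (5*v*w - 15*v + w^2 - 3*w)/(2*v*w + 4*v + w^2 + 2*w)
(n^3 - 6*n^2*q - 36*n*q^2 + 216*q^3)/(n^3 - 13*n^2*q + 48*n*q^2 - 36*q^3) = (-n - 6*q)/(-n + q)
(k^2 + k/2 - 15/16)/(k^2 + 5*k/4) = (k - 3/4)/k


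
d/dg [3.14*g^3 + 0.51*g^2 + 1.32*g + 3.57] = 9.42*g^2 + 1.02*g + 1.32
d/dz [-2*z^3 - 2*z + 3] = -6*z^2 - 2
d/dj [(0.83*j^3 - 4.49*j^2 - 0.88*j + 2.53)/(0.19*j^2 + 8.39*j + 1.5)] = (0.1577*j^4 + 13.9274*j^3 - 33.7689*j^2 - 14.4314*j - 22.5467)/(0.0361*j^4 + 3.1882*j^3 + 70.9621*j^2 + 25.17*j + 2.25)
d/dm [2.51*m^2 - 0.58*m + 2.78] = 5.02*m - 0.58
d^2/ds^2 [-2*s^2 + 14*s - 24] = -4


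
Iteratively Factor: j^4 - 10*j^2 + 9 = (j + 1)*(j^3 - j^2 - 9*j + 9) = (j + 1)*(j + 3)*(j^2 - 4*j + 3) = (j - 3)*(j + 1)*(j + 3)*(j - 1)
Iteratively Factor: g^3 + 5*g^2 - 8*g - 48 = (g + 4)*(g^2 + g - 12) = (g - 3)*(g + 4)*(g + 4)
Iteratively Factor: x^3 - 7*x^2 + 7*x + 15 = (x - 5)*(x^2 - 2*x - 3) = (x - 5)*(x + 1)*(x - 3)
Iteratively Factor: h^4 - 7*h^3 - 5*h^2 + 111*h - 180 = (h - 3)*(h^3 - 4*h^2 - 17*h + 60) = (h - 3)^2*(h^2 - h - 20) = (h - 5)*(h - 3)^2*(h + 4)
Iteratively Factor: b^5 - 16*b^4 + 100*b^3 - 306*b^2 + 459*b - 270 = (b - 3)*(b^4 - 13*b^3 + 61*b^2 - 123*b + 90) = (b - 3)*(b - 2)*(b^3 - 11*b^2 + 39*b - 45) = (b - 3)^2*(b - 2)*(b^2 - 8*b + 15) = (b - 5)*(b - 3)^2*(b - 2)*(b - 3)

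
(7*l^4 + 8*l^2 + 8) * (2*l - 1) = 14*l^5 - 7*l^4 + 16*l^3 - 8*l^2 + 16*l - 8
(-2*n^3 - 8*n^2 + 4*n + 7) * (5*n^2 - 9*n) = -10*n^5 - 22*n^4 + 92*n^3 - n^2 - 63*n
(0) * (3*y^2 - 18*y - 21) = 0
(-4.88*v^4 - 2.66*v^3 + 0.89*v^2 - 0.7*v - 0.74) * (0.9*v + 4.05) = -4.392*v^5 - 22.158*v^4 - 9.972*v^3 + 2.9745*v^2 - 3.501*v - 2.997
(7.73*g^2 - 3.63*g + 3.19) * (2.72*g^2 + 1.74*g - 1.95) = 21.0256*g^4 + 3.5766*g^3 - 12.7129*g^2 + 12.6291*g - 6.2205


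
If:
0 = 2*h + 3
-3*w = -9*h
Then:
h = -3/2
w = -9/2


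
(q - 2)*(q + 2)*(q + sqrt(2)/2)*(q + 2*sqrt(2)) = q^4 + 5*sqrt(2)*q^3/2 - 2*q^2 - 10*sqrt(2)*q - 8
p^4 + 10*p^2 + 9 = (p - 3*I)*(p - I)*(p + I)*(p + 3*I)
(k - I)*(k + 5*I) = k^2 + 4*I*k + 5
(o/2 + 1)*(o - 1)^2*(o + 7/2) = o^4/2 + 7*o^3/4 - 3*o^2/2 - 17*o/4 + 7/2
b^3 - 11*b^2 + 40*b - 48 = (b - 4)^2*(b - 3)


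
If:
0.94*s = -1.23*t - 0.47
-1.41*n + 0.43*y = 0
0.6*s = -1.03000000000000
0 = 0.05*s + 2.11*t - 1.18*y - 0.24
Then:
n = 0.42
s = -1.72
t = 0.93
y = 1.39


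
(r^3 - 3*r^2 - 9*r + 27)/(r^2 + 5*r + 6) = (r^2 - 6*r + 9)/(r + 2)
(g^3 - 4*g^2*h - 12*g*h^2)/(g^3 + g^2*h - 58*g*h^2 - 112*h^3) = g*(g - 6*h)/(g^2 - g*h - 56*h^2)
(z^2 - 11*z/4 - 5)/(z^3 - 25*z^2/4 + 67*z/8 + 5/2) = 2*(4*z + 5)/(8*z^2 - 18*z - 5)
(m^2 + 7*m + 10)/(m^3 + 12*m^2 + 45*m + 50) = 1/(m + 5)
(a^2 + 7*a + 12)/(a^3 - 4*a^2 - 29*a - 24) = (a + 4)/(a^2 - 7*a - 8)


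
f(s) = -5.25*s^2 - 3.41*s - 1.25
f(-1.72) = -10.92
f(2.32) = -37.42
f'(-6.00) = 59.59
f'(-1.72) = 14.65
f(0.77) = -6.99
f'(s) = -10.5*s - 3.41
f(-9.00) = -395.81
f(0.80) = -7.34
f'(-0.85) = 5.52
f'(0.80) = -11.81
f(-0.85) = -2.14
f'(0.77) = -11.50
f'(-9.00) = 91.09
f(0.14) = -1.83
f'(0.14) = -4.88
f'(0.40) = -7.61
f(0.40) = -3.45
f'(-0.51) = 1.94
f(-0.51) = -0.88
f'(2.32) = -27.77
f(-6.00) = -169.79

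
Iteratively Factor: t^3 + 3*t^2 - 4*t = (t - 1)*(t^2 + 4*t) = (t - 1)*(t + 4)*(t)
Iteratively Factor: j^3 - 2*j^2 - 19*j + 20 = (j - 5)*(j^2 + 3*j - 4) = (j - 5)*(j + 4)*(j - 1)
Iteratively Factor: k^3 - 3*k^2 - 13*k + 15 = (k + 3)*(k^2 - 6*k + 5) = (k - 1)*(k + 3)*(k - 5)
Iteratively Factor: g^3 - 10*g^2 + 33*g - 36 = (g - 3)*(g^2 - 7*g + 12) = (g - 4)*(g - 3)*(g - 3)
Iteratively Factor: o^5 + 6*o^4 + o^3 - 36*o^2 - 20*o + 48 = (o - 2)*(o^4 + 8*o^3 + 17*o^2 - 2*o - 24) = (o - 2)*(o + 4)*(o^3 + 4*o^2 + o - 6) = (o - 2)*(o + 2)*(o + 4)*(o^2 + 2*o - 3) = (o - 2)*(o + 2)*(o + 3)*(o + 4)*(o - 1)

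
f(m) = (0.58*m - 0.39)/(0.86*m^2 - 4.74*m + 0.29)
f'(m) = (4.74 - 1.72*m)*(0.58*m - 0.39)/(0.86*m^2 - 4.74*m + 0.29)^2 + 0.58/(0.86*m^2 - 4.74*m + 0.29)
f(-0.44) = -0.25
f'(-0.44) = -0.32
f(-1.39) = -0.14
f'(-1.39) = -0.05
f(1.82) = -0.12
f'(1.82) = -0.07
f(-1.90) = -0.12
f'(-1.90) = -0.03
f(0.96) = -0.05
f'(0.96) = -0.12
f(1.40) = -0.09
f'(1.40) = -0.08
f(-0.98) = -0.17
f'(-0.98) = -0.08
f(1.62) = -0.11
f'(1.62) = -0.07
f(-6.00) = -0.06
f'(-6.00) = -0.01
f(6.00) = 1.10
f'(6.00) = -1.98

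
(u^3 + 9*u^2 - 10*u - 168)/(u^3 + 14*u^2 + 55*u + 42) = (u - 4)/(u + 1)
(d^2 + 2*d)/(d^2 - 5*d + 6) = d*(d + 2)/(d^2 - 5*d + 6)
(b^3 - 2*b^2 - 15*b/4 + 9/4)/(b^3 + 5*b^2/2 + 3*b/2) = (2*b^2 - 7*b + 3)/(2*b*(b + 1))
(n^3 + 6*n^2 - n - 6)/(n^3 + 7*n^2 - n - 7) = (n + 6)/(n + 7)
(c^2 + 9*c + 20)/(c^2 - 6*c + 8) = (c^2 + 9*c + 20)/(c^2 - 6*c + 8)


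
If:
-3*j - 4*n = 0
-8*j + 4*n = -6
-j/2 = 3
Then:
No Solution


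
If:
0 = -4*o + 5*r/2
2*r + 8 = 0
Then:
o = -5/2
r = -4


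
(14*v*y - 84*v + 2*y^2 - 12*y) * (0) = 0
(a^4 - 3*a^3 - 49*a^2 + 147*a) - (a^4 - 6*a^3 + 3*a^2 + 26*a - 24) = 3*a^3 - 52*a^2 + 121*a + 24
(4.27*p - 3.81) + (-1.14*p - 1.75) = 3.13*p - 5.56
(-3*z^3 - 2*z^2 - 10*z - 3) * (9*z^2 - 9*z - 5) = -27*z^5 + 9*z^4 - 57*z^3 + 73*z^2 + 77*z + 15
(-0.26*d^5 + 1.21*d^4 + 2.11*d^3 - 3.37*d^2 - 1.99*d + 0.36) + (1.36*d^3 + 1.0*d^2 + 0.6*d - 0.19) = -0.26*d^5 + 1.21*d^4 + 3.47*d^3 - 2.37*d^2 - 1.39*d + 0.17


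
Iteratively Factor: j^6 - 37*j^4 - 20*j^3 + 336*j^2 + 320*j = (j)*(j^5 - 37*j^3 - 20*j^2 + 336*j + 320) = j*(j - 5)*(j^4 + 5*j^3 - 12*j^2 - 80*j - 64) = j*(j - 5)*(j + 1)*(j^3 + 4*j^2 - 16*j - 64) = j*(j - 5)*(j + 1)*(j + 4)*(j^2 - 16) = j*(j - 5)*(j - 4)*(j + 1)*(j + 4)*(j + 4)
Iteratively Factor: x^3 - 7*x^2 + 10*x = (x - 5)*(x^2 - 2*x) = (x - 5)*(x - 2)*(x)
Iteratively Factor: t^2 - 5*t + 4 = (t - 1)*(t - 4)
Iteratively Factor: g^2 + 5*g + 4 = (g + 1)*(g + 4)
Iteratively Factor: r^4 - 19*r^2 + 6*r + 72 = (r - 3)*(r^3 + 3*r^2 - 10*r - 24) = (r - 3)^2*(r^2 + 6*r + 8) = (r - 3)^2*(r + 4)*(r + 2)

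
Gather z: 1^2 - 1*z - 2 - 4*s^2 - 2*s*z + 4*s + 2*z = -4*s^2 + 4*s + z*(1 - 2*s) - 1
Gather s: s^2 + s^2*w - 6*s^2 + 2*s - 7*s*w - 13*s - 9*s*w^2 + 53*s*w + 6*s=s^2*(w - 5) + s*(-9*w^2 + 46*w - 5)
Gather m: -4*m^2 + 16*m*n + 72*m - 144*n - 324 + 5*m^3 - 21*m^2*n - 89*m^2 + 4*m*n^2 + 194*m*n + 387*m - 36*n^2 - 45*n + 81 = 5*m^3 + m^2*(-21*n - 93) + m*(4*n^2 + 210*n + 459) - 36*n^2 - 189*n - 243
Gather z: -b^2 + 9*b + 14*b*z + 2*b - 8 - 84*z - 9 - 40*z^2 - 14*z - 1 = -b^2 + 11*b - 40*z^2 + z*(14*b - 98) - 18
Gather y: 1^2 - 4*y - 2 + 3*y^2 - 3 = 3*y^2 - 4*y - 4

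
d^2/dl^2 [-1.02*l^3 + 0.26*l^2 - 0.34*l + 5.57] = 0.52 - 6.12*l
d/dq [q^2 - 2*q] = 2*q - 2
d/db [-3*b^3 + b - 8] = 1 - 9*b^2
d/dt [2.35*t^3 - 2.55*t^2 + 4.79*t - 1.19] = 7.05*t^2 - 5.1*t + 4.79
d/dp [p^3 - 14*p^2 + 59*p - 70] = 3*p^2 - 28*p + 59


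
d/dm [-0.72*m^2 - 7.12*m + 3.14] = -1.44*m - 7.12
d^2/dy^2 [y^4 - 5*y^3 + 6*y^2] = 12*y^2 - 30*y + 12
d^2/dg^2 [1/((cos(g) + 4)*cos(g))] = (-(1 - cos(2*g))^2 + 15*cos(g) - 9*cos(2*g) - 3*cos(3*g) + 27)/((cos(g) + 4)^3*cos(g)^3)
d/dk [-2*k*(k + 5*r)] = -4*k - 10*r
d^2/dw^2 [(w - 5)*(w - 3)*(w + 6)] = 6*w - 4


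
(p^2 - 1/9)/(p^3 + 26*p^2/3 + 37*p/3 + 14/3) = (9*p^2 - 1)/(3*(3*p^3 + 26*p^2 + 37*p + 14))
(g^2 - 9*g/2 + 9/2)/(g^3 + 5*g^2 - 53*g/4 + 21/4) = 2*(g - 3)/(2*g^2 + 13*g - 7)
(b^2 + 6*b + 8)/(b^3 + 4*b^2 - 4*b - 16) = 1/(b - 2)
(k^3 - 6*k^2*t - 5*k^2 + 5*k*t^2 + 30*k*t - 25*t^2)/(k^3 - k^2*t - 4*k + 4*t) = (k^2 - 5*k*t - 5*k + 25*t)/(k^2 - 4)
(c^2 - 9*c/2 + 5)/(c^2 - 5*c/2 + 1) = (2*c - 5)/(2*c - 1)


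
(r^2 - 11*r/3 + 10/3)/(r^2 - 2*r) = (r - 5/3)/r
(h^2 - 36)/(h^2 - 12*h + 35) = (h^2 - 36)/(h^2 - 12*h + 35)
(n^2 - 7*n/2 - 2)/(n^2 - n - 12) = (n + 1/2)/(n + 3)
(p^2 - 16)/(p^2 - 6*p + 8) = (p + 4)/(p - 2)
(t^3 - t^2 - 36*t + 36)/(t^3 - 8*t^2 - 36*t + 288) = (t - 1)/(t - 8)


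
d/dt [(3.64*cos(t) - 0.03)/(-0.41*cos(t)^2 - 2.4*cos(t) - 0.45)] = (-1.4924*cos(t)^2 + 0.0245999999999995*cos(t) + 1.71)*sin(t)/(0.1681*cos(t)^4 + 1.968*cos(t)^3 + 6.129*cos(t)^2 + 2.16*cos(t) + 0.2025)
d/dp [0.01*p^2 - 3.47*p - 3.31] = 0.02*p - 3.47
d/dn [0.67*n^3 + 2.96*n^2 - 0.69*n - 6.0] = 2.01*n^2 + 5.92*n - 0.69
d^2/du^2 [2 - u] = 0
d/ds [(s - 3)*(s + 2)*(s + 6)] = 3*s^2 + 10*s - 12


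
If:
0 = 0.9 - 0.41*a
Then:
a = 2.20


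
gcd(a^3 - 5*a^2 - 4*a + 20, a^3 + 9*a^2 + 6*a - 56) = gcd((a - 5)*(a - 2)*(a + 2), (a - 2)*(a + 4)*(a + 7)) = a - 2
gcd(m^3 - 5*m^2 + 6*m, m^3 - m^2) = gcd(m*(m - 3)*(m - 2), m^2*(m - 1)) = m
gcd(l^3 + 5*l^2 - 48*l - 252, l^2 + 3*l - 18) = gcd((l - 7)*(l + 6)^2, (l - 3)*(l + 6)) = l + 6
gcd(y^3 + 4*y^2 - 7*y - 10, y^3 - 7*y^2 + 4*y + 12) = y^2 - y - 2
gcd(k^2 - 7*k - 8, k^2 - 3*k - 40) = k - 8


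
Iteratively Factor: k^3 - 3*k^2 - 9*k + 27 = (k + 3)*(k^2 - 6*k + 9) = (k - 3)*(k + 3)*(k - 3)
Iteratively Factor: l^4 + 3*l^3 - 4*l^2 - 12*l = (l + 2)*(l^3 + l^2 - 6*l) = (l + 2)*(l + 3)*(l^2 - 2*l) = (l - 2)*(l + 2)*(l + 3)*(l)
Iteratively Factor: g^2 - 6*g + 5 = (g - 5)*(g - 1)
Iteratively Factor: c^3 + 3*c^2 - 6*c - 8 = (c + 1)*(c^2 + 2*c - 8) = (c - 2)*(c + 1)*(c + 4)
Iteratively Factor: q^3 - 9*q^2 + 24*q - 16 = (q - 4)*(q^2 - 5*q + 4) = (q - 4)^2*(q - 1)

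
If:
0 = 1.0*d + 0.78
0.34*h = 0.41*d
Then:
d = -0.78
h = -0.94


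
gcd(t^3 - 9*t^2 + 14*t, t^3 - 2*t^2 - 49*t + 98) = t^2 - 9*t + 14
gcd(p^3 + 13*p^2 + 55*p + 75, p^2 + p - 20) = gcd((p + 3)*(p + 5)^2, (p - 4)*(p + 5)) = p + 5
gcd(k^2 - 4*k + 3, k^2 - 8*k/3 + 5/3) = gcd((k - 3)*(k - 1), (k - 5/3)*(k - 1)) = k - 1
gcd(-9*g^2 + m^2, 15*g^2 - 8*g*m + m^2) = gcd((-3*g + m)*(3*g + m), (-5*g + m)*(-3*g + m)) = 3*g - m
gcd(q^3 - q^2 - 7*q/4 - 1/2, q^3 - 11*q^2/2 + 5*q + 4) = q^2 - 3*q/2 - 1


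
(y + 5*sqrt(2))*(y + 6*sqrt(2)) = y^2 + 11*sqrt(2)*y + 60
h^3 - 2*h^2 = h^2*(h - 2)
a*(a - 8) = a^2 - 8*a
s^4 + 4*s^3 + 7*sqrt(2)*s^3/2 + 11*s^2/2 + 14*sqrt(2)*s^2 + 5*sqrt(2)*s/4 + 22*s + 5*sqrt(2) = (s + 4)*(s + sqrt(2)/2)^2*(s + 5*sqrt(2)/2)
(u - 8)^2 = u^2 - 16*u + 64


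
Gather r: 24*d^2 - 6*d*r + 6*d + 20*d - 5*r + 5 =24*d^2 + 26*d + r*(-6*d - 5) + 5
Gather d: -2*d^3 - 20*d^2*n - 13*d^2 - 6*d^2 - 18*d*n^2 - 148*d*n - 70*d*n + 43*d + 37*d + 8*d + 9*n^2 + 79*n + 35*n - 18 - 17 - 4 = -2*d^3 + d^2*(-20*n - 19) + d*(-18*n^2 - 218*n + 88) + 9*n^2 + 114*n - 39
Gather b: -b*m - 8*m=-b*m - 8*m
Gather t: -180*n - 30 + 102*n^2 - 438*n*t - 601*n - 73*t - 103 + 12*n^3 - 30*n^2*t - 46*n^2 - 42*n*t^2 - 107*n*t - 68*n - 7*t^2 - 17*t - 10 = 12*n^3 + 56*n^2 - 849*n + t^2*(-42*n - 7) + t*(-30*n^2 - 545*n - 90) - 143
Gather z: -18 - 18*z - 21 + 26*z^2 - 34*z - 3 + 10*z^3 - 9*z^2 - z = 10*z^3 + 17*z^2 - 53*z - 42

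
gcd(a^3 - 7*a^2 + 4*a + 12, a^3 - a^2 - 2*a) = a^2 - a - 2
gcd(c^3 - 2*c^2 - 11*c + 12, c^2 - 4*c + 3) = c - 1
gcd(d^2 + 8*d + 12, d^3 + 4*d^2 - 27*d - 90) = d + 6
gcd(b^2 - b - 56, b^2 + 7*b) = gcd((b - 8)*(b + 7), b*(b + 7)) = b + 7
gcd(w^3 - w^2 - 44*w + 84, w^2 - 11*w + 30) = w - 6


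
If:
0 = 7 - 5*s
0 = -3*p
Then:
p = 0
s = 7/5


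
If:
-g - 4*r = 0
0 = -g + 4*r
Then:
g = 0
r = 0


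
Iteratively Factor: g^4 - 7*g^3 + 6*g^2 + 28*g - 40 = (g - 5)*(g^3 - 2*g^2 - 4*g + 8) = (g - 5)*(g + 2)*(g^2 - 4*g + 4) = (g - 5)*(g - 2)*(g + 2)*(g - 2)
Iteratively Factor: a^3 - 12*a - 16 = (a + 2)*(a^2 - 2*a - 8) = (a + 2)^2*(a - 4)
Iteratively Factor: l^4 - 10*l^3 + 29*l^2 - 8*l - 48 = (l - 3)*(l^3 - 7*l^2 + 8*l + 16) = (l - 4)*(l - 3)*(l^2 - 3*l - 4) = (l - 4)*(l - 3)*(l + 1)*(l - 4)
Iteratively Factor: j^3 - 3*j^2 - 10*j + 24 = (j - 4)*(j^2 + j - 6) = (j - 4)*(j - 2)*(j + 3)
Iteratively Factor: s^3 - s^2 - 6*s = (s - 3)*(s^2 + 2*s) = (s - 3)*(s + 2)*(s)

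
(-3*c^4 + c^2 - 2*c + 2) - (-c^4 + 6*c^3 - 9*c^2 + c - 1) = -2*c^4 - 6*c^3 + 10*c^2 - 3*c + 3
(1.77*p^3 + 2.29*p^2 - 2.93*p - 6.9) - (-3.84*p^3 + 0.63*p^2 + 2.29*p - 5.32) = 5.61*p^3 + 1.66*p^2 - 5.22*p - 1.58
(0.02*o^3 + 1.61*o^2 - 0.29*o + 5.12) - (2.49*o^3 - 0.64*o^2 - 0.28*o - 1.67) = -2.47*o^3 + 2.25*o^2 - 0.00999999999999995*o + 6.79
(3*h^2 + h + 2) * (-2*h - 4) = -6*h^3 - 14*h^2 - 8*h - 8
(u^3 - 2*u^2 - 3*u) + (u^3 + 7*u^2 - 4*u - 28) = 2*u^3 + 5*u^2 - 7*u - 28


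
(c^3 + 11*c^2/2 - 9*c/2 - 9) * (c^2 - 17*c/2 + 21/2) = c^5 - 3*c^4 - 163*c^3/4 + 87*c^2 + 117*c/4 - 189/2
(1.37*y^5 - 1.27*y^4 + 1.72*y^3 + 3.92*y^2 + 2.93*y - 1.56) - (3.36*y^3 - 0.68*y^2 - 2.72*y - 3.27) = 1.37*y^5 - 1.27*y^4 - 1.64*y^3 + 4.6*y^2 + 5.65*y + 1.71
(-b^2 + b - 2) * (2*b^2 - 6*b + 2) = -2*b^4 + 8*b^3 - 12*b^2 + 14*b - 4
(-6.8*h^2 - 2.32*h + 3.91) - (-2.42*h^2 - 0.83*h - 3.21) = -4.38*h^2 - 1.49*h + 7.12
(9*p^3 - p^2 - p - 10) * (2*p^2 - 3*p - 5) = 18*p^5 - 29*p^4 - 44*p^3 - 12*p^2 + 35*p + 50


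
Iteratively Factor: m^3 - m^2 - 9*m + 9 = (m - 1)*(m^2 - 9) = (m - 1)*(m + 3)*(m - 3)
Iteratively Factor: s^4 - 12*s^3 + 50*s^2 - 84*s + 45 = (s - 1)*(s^3 - 11*s^2 + 39*s - 45) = (s - 3)*(s - 1)*(s^2 - 8*s + 15) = (s - 3)^2*(s - 1)*(s - 5)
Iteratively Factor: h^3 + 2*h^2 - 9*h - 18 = (h + 3)*(h^2 - h - 6) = (h - 3)*(h + 3)*(h + 2)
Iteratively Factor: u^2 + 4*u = (u + 4)*(u)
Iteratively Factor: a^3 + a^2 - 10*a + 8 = (a + 4)*(a^2 - 3*a + 2) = (a - 2)*(a + 4)*(a - 1)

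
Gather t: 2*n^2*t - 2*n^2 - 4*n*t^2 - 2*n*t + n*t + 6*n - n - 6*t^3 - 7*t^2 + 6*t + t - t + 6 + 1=-2*n^2 + 5*n - 6*t^3 + t^2*(-4*n - 7) + t*(2*n^2 - n + 6) + 7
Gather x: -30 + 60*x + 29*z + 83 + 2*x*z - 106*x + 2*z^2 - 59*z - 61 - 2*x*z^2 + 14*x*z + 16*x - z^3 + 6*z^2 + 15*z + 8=x*(-2*z^2 + 16*z - 30) - z^3 + 8*z^2 - 15*z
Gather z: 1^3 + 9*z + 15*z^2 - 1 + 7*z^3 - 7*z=7*z^3 + 15*z^2 + 2*z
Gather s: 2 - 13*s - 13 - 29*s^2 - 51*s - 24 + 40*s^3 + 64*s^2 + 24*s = 40*s^3 + 35*s^2 - 40*s - 35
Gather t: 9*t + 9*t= 18*t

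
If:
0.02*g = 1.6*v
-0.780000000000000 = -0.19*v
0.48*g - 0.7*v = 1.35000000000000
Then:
No Solution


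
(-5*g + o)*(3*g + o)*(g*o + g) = -15*g^3*o - 15*g^3 - 2*g^2*o^2 - 2*g^2*o + g*o^3 + g*o^2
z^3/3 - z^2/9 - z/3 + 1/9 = (z/3 + 1/3)*(z - 1)*(z - 1/3)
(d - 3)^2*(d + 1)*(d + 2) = d^4 - 3*d^3 - 7*d^2 + 15*d + 18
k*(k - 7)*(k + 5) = k^3 - 2*k^2 - 35*k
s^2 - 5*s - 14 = (s - 7)*(s + 2)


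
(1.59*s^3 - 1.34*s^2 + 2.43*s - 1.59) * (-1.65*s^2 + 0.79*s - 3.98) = -2.6235*s^5 + 3.4671*s^4 - 11.3963*s^3 + 9.8764*s^2 - 10.9275*s + 6.3282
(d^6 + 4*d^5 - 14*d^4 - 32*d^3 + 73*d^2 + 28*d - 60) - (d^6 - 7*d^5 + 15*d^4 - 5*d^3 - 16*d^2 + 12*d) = 11*d^5 - 29*d^4 - 27*d^3 + 89*d^2 + 16*d - 60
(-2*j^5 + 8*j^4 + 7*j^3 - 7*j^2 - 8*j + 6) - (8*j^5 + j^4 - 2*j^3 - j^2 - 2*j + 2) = -10*j^5 + 7*j^4 + 9*j^3 - 6*j^2 - 6*j + 4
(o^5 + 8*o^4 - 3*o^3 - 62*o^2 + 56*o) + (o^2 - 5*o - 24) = o^5 + 8*o^4 - 3*o^3 - 61*o^2 + 51*o - 24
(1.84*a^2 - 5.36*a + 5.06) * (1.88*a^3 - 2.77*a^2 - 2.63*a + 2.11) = 3.4592*a^5 - 15.1736*a^4 + 19.5208*a^3 + 3.963*a^2 - 24.6174*a + 10.6766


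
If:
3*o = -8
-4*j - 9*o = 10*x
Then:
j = 6 - 5*x/2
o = -8/3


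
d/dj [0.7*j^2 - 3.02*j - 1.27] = 1.4*j - 3.02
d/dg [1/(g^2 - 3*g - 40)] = (3 - 2*g)/(-g^2 + 3*g + 40)^2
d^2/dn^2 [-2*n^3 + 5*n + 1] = -12*n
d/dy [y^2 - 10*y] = 2*y - 10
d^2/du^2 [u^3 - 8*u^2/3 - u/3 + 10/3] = 6*u - 16/3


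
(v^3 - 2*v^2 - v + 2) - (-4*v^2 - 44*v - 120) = v^3 + 2*v^2 + 43*v + 122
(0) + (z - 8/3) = z - 8/3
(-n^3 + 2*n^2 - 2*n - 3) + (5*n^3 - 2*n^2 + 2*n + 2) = 4*n^3 - 1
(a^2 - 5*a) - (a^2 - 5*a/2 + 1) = -5*a/2 - 1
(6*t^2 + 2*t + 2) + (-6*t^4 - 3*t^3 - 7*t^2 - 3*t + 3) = -6*t^4 - 3*t^3 - t^2 - t + 5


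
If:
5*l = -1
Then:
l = -1/5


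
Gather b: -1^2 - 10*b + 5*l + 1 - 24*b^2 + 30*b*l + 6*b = -24*b^2 + b*(30*l - 4) + 5*l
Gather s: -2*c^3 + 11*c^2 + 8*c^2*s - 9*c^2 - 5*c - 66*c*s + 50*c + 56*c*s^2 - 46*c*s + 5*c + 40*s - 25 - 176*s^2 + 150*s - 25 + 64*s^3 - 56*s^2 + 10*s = -2*c^3 + 2*c^2 + 50*c + 64*s^3 + s^2*(56*c - 232) + s*(8*c^2 - 112*c + 200) - 50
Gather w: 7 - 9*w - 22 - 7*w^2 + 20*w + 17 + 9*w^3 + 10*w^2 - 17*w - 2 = 9*w^3 + 3*w^2 - 6*w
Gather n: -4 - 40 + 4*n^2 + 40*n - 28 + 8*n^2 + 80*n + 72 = 12*n^2 + 120*n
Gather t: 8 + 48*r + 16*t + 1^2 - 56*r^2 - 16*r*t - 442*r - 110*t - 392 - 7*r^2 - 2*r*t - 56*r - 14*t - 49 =-63*r^2 - 450*r + t*(-18*r - 108) - 432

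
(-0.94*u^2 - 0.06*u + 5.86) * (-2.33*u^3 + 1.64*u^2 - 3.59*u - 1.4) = 2.1902*u^5 - 1.4018*u^4 - 10.3776*u^3 + 11.1418*u^2 - 20.9534*u - 8.204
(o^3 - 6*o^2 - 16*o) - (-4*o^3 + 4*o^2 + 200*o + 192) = 5*o^3 - 10*o^2 - 216*o - 192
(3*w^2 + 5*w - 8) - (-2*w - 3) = 3*w^2 + 7*w - 5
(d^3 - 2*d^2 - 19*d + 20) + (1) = d^3 - 2*d^2 - 19*d + 21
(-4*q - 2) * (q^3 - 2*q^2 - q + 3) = -4*q^4 + 6*q^3 + 8*q^2 - 10*q - 6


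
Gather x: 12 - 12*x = 12 - 12*x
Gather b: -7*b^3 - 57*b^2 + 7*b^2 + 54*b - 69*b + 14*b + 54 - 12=-7*b^3 - 50*b^2 - b + 42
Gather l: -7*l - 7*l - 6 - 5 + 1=-14*l - 10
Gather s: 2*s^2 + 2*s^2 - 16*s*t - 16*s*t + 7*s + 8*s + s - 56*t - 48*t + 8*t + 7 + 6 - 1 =4*s^2 + s*(16 - 32*t) - 96*t + 12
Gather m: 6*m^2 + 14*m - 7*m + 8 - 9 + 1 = 6*m^2 + 7*m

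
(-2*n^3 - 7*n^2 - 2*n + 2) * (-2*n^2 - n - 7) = 4*n^5 + 16*n^4 + 25*n^3 + 47*n^2 + 12*n - 14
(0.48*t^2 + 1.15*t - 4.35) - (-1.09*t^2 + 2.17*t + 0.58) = 1.57*t^2 - 1.02*t - 4.93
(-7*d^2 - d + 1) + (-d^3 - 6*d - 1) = -d^3 - 7*d^2 - 7*d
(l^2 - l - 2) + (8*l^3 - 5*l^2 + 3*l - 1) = 8*l^3 - 4*l^2 + 2*l - 3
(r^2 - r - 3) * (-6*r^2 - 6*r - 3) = -6*r^4 + 21*r^2 + 21*r + 9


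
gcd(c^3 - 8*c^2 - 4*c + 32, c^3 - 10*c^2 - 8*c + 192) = c - 8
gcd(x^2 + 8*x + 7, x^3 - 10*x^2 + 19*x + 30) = x + 1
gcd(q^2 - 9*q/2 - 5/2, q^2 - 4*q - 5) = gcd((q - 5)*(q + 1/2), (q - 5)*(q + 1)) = q - 5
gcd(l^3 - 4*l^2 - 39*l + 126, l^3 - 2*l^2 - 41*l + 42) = l^2 - l - 42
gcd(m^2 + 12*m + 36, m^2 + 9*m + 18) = m + 6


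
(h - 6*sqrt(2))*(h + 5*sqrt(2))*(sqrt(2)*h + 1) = sqrt(2)*h^3 - h^2 - 61*sqrt(2)*h - 60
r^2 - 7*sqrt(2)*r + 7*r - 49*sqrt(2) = (r + 7)*(r - 7*sqrt(2))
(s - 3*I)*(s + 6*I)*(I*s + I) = I*s^3 - 3*s^2 + I*s^2 - 3*s + 18*I*s + 18*I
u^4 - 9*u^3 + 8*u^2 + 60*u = u*(u - 6)*(u - 5)*(u + 2)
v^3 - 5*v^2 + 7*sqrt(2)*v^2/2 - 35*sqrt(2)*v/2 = v*(v - 5)*(v + 7*sqrt(2)/2)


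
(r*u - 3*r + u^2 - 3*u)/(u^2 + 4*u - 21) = (r + u)/(u + 7)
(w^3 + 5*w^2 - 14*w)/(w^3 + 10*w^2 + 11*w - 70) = w/(w + 5)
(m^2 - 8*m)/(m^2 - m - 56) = m/(m + 7)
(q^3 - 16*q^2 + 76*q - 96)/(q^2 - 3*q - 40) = (q^2 - 8*q + 12)/(q + 5)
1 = 1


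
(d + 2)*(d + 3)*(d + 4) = d^3 + 9*d^2 + 26*d + 24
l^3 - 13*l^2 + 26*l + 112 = (l - 8)*(l - 7)*(l + 2)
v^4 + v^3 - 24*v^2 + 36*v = v*(v - 3)*(v - 2)*(v + 6)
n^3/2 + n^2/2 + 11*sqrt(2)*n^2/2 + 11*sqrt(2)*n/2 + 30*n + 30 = (n/2 + 1/2)*(n + 5*sqrt(2))*(n + 6*sqrt(2))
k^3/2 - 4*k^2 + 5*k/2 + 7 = (k/2 + 1/2)*(k - 7)*(k - 2)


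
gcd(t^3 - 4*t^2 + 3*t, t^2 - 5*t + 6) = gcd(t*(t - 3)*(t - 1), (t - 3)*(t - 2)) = t - 3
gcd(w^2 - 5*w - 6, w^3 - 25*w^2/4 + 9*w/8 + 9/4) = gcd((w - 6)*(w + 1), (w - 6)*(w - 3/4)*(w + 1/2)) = w - 6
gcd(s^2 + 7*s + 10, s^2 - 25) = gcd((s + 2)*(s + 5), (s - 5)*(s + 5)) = s + 5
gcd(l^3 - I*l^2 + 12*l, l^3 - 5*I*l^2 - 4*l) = l^2 - 4*I*l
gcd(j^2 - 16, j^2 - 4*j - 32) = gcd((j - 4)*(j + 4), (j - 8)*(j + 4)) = j + 4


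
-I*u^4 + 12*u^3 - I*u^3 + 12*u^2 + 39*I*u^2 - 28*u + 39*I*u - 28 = (u + I)*(u + 4*I)*(u + 7*I)*(-I*u - I)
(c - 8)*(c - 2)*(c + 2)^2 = c^4 - 6*c^3 - 20*c^2 + 24*c + 64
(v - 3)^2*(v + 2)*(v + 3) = v^4 - v^3 - 15*v^2 + 9*v + 54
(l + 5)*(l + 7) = l^2 + 12*l + 35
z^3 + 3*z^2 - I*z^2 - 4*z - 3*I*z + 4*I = (z - 1)*(z + 4)*(z - I)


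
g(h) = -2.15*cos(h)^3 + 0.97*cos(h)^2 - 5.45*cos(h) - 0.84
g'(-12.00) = 4.51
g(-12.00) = -6.04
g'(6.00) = -2.66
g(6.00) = -7.08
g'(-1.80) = -6.06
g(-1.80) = 0.47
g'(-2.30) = -7.16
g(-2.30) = 3.86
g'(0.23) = 2.21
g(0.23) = -7.21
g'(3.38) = -3.17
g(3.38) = 7.34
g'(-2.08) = -6.92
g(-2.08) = 2.30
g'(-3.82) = 6.82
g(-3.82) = 5.01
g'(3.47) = -4.21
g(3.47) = 7.01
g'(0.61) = 4.69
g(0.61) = -5.84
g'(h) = 6.45*sin(h)*cos(h)^2 - 1.94*sin(h)*cos(h) + 5.45*sin(h)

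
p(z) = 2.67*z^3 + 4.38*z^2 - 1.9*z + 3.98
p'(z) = 8.01*z^2 + 8.76*z - 1.9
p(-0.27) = 4.76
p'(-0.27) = -3.68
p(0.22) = 3.80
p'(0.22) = 0.41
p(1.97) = 37.65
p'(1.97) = 46.44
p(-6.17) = -444.70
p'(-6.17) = 248.98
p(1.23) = 13.24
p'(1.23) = 20.99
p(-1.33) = 7.97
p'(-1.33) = 0.62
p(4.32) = 292.77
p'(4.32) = 185.43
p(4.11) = 255.53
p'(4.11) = 169.41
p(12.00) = 5225.66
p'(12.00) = 1256.66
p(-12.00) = -3956.26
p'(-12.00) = 1046.42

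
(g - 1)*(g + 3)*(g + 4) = g^3 + 6*g^2 + 5*g - 12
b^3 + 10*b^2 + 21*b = b*(b + 3)*(b + 7)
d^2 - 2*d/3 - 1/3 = (d - 1)*(d + 1/3)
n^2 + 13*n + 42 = (n + 6)*(n + 7)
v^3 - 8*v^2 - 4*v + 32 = (v - 8)*(v - 2)*(v + 2)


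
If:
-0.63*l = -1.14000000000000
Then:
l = 1.81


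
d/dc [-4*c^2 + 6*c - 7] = 6 - 8*c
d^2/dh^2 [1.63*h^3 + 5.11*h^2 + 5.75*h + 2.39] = 9.78*h + 10.22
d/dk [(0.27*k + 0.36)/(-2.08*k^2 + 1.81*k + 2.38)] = (0.5616*k^2 + 1.4976*k - 0.0089999999999999)/(4.3264*k^4 - 7.5296*k^3 - 6.6247*k^2 + 8.6156*k + 5.6644)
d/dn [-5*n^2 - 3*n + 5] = -10*n - 3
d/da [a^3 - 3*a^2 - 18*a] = 3*a^2 - 6*a - 18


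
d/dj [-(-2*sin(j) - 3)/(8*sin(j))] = -3*cos(j)/(8*sin(j)^2)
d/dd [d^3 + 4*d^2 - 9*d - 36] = 3*d^2 + 8*d - 9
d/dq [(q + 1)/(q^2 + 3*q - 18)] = (q^2 + 3*q - (q + 1)*(2*q + 3) - 18)/(q^2 + 3*q - 18)^2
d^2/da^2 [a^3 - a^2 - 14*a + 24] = 6*a - 2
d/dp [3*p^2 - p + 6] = 6*p - 1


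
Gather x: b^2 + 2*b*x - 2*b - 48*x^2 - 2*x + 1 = b^2 - 2*b - 48*x^2 + x*(2*b - 2) + 1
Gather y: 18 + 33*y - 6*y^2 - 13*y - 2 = -6*y^2 + 20*y + 16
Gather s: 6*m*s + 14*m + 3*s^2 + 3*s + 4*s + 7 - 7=14*m + 3*s^2 + s*(6*m + 7)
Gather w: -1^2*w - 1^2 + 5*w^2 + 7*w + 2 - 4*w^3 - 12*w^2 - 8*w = -4*w^3 - 7*w^2 - 2*w + 1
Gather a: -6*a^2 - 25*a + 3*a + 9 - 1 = -6*a^2 - 22*a + 8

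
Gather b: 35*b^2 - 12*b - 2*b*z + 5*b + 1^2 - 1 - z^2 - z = 35*b^2 + b*(-2*z - 7) - z^2 - z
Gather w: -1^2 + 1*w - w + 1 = 0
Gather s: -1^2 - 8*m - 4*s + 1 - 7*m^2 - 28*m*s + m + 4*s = -7*m^2 - 28*m*s - 7*m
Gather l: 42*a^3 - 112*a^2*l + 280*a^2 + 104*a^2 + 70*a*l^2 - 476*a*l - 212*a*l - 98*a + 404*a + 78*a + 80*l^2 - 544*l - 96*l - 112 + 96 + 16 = 42*a^3 + 384*a^2 + 384*a + l^2*(70*a + 80) + l*(-112*a^2 - 688*a - 640)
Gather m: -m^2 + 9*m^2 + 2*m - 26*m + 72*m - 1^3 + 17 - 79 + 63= 8*m^2 + 48*m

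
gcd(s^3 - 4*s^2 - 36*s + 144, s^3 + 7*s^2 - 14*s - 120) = s^2 + 2*s - 24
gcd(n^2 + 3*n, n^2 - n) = n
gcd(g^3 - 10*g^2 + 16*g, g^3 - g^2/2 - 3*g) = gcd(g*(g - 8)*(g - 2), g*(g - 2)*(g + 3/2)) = g^2 - 2*g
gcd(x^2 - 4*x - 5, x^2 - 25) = x - 5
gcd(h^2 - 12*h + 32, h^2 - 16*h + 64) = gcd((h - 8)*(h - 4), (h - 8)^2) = h - 8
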